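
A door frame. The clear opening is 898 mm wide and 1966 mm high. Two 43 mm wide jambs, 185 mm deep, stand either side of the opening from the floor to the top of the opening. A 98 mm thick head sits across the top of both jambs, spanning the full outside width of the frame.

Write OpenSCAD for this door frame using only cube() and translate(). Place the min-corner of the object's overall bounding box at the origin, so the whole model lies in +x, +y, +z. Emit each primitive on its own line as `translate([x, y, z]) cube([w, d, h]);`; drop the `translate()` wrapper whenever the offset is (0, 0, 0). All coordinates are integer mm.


cube([43, 185, 1966]);
translate([941, 0, 0]) cube([43, 185, 1966]);
translate([0, 0, 1966]) cube([984, 185, 98]);


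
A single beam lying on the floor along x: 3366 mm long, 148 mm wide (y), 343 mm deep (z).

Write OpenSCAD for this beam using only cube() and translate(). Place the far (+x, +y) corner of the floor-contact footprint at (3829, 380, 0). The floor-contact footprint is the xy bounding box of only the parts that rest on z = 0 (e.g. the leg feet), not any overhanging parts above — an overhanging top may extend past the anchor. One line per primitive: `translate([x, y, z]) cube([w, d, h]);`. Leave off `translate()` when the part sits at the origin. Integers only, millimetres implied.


translate([463, 232, 0]) cube([3366, 148, 343]);


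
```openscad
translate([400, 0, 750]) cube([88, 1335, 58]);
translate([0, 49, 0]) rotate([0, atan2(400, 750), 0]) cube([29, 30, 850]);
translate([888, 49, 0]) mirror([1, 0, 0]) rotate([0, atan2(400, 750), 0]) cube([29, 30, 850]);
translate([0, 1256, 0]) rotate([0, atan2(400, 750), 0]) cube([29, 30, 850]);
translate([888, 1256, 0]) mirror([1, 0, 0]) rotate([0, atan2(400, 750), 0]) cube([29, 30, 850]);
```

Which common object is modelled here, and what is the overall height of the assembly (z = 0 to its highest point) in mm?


A sawhorse. The overall height is 808 mm.

A beam across two mirrored pairs of raked legs — a sawhorse. The beam's underside is at z = 750 (matching the legs' vertical rise in atan2(400, 750)) and the beam is 58 mm tall, so its top is at 750 + 58 = 808 mm. The raked legs top out at the beam's underside, so that is the highest point.


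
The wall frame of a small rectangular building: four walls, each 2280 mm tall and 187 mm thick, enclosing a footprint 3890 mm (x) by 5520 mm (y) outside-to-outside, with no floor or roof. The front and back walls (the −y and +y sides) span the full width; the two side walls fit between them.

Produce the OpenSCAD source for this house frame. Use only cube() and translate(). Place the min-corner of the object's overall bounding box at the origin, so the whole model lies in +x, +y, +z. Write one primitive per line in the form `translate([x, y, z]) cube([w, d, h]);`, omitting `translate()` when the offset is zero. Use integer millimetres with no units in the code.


cube([3890, 187, 2280]);
translate([0, 5333, 0]) cube([3890, 187, 2280]);
translate([0, 187, 0]) cube([187, 5146, 2280]);
translate([3703, 187, 0]) cube([187, 5146, 2280]);


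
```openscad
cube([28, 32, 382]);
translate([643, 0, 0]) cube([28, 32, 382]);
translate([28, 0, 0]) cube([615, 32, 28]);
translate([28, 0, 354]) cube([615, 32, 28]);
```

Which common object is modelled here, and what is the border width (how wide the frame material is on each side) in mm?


A picture frame. The border width is 28 mm.

Four thin pieces enclosing a rectangular opening — a picture frame. The two full-height stiles are 382 mm tall; the top rail sits at z = 354 and is 28 mm tall, so the border above the opening is 382 − 354 = 28 mm, matching the stile x-width.


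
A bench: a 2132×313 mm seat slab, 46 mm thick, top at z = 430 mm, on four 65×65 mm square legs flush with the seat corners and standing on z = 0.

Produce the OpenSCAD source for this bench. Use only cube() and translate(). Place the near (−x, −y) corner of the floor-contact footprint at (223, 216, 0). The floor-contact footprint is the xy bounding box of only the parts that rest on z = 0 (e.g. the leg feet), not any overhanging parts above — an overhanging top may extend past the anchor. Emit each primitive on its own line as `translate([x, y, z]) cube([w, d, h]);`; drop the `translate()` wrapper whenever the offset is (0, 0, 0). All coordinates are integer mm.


translate([223, 216, 384]) cube([2132, 313, 46]);
translate([223, 216, 0]) cube([65, 65, 384]);
translate([223, 464, 0]) cube([65, 65, 384]);
translate([2290, 216, 0]) cube([65, 65, 384]);
translate([2290, 464, 0]) cube([65, 65, 384]);


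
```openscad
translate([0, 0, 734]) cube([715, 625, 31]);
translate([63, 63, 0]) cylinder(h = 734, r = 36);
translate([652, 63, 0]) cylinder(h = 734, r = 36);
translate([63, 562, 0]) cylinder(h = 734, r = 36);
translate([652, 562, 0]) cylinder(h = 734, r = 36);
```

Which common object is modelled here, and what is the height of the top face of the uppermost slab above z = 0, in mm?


A table. The table height is 765 mm.

A 715×625×31 slab sits at z = 734 on four Ø72 mm round legs — a table. The top surface is at 734 + 31 = 765 mm.


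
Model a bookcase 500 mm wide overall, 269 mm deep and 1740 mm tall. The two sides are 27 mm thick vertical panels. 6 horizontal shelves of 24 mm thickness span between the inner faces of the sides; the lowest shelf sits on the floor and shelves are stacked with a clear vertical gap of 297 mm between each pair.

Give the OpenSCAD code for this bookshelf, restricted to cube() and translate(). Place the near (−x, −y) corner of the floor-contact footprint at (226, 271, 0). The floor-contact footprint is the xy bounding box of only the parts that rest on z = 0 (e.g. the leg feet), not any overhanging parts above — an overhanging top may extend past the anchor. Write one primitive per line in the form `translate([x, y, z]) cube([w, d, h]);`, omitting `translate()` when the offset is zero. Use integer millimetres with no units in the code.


translate([226, 271, 0]) cube([27, 269, 1740]);
translate([699, 271, 0]) cube([27, 269, 1740]);
translate([253, 271, 0]) cube([446, 269, 24]);
translate([253, 271, 321]) cube([446, 269, 24]);
translate([253, 271, 642]) cube([446, 269, 24]);
translate([253, 271, 963]) cube([446, 269, 24]);
translate([253, 271, 1284]) cube([446, 269, 24]);
translate([253, 271, 1605]) cube([446, 269, 24]);


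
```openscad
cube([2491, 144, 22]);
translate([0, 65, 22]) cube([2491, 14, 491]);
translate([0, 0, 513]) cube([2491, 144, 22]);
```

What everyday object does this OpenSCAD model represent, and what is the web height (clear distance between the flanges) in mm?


An I-beam. The web height is 491 mm.

Two wide flanges with a thin centred web — an I-beam. Overall 535 mm minus two 22 mm flanges gives a web of 535 − 2·22 = 491 mm.


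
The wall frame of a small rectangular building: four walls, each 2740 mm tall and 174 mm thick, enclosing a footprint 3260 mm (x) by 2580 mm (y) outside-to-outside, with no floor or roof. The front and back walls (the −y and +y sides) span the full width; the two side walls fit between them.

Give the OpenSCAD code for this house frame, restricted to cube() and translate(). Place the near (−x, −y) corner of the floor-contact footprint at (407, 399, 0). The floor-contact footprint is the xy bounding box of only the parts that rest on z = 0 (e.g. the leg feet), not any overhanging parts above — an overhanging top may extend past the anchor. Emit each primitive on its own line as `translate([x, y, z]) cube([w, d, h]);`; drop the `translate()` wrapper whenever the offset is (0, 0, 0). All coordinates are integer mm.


translate([407, 399, 0]) cube([3260, 174, 2740]);
translate([407, 2805, 0]) cube([3260, 174, 2740]);
translate([407, 573, 0]) cube([174, 2232, 2740]);
translate([3493, 573, 0]) cube([174, 2232, 2740]);


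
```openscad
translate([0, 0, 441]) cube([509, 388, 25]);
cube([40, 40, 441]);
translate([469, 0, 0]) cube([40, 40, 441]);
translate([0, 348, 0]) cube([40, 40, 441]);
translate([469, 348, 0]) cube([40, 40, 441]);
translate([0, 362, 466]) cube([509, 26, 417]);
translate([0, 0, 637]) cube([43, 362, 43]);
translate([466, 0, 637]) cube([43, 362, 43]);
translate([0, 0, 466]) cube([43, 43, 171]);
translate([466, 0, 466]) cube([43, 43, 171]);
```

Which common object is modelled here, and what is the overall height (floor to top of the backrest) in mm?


A chair. The overall height is 883 mm.

A slab on four corner posts with a tall panel at the back — a chair. The seat slab sits at z = 441 with thickness 25, and the 417 mm backrest starts at the seat top, so the overall height is 441 + 25 + 417 = 883 mm.


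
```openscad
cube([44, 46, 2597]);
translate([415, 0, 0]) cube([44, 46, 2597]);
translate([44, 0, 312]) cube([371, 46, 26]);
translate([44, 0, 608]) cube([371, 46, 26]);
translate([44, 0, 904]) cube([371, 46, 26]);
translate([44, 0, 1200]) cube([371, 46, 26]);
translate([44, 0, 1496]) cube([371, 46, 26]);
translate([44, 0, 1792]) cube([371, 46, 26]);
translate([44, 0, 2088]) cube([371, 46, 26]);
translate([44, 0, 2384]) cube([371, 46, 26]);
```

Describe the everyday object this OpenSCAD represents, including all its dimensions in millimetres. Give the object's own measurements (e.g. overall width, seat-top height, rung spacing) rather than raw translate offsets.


A straight ladder. Two 44×46 mm vertical rails, 2597 mm tall, stand 459 mm apart (outside-to-outside) with their front faces coplanar on the −y side. 8 rungs, each 46 mm deep and 26 mm tall, span between the inner faces of the rails, front faces flush with the rails. The lowest rung's underside is at z = 312 mm and rungs are spaced 296 mm apart (underside to underside).


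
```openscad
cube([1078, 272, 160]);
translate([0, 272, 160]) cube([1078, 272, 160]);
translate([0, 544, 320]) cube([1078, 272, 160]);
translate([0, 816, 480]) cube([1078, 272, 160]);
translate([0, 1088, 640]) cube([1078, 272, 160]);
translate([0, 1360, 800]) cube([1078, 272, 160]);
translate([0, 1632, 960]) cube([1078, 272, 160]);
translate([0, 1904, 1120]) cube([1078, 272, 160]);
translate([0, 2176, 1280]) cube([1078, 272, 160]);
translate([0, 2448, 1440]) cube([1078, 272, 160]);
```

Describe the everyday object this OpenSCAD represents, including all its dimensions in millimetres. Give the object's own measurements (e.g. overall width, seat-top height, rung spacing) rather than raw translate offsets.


A straight staircase of 10 solid steps. Each step is 1078 mm wide (x), 272 mm deep (y, the going) and 160 mm tall (the rise). The first step rests on the floor; each subsequent step sits one going further in +y and one rise higher in +z, directly behind and above the previous step with no overlap.


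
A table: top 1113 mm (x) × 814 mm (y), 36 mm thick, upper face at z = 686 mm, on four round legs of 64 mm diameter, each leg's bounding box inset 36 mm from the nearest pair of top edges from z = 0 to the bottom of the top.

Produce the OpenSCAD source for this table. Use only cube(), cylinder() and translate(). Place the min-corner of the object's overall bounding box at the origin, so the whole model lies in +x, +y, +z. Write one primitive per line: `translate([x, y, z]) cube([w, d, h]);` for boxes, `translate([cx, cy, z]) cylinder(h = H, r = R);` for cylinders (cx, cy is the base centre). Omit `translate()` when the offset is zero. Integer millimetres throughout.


translate([0, 0, 650]) cube([1113, 814, 36]);
translate([68, 68, 0]) cylinder(h = 650, r = 32);
translate([1045, 68, 0]) cylinder(h = 650, r = 32);
translate([68, 746, 0]) cylinder(h = 650, r = 32);
translate([1045, 746, 0]) cylinder(h = 650, r = 32);


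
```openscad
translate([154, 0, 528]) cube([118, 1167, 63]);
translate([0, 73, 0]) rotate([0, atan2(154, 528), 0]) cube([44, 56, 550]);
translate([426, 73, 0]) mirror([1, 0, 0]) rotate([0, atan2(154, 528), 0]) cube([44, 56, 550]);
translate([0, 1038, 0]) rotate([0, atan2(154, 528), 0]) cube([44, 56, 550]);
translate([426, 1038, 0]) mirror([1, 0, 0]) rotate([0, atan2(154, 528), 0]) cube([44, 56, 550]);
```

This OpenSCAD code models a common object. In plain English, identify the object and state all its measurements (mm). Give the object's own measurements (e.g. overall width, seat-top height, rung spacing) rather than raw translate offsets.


A sawhorse. A 118×1167×63 mm beam (x, y, z) sits on two A-frame leg pairs. Each pair is two raked legs of 44×56 mm section (56 mm along y) splaying symmetrically in x. Each leg rises 528 mm vertically over 154 mm of horizontal reach and is 550 mm long along its own axis. Every leg's outer bottom edge rests on the floor and its outer top edge meets a bottom edge of the beam — the left legs (tilting toward +x) meet the beam's −x bottom edge, the right legs (their mirror images, tilting toward −x) meet its +x bottom edge — so the leg tops tuck under the beam, the beam's underside is 528 mm above the floor, and the feet are 426 mm apart outside-to-outside with the beam centred between them. The two leg pairs are set in 73 mm from either end of the beam.


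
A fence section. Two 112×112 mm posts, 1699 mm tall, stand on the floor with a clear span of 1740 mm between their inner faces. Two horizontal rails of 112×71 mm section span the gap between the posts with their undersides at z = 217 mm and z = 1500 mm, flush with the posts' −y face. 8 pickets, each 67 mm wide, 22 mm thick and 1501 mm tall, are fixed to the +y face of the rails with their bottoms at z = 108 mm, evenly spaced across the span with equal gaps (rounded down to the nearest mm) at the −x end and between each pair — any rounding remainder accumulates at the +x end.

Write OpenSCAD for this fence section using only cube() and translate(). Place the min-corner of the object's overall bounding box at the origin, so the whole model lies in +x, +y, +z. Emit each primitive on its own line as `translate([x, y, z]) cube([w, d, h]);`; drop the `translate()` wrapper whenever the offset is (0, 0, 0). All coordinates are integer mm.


cube([112, 112, 1699]);
translate([1852, 0, 0]) cube([112, 112, 1699]);
translate([112, 0, 217]) cube([1740, 112, 71]);
translate([112, 0, 1500]) cube([1740, 112, 71]);
translate([245, 112, 108]) cube([67, 22, 1501]);
translate([445, 112, 108]) cube([67, 22, 1501]);
translate([645, 112, 108]) cube([67, 22, 1501]);
translate([845, 112, 108]) cube([67, 22, 1501]);
translate([1045, 112, 108]) cube([67, 22, 1501]);
translate([1245, 112, 108]) cube([67, 22, 1501]);
translate([1445, 112, 108]) cube([67, 22, 1501]);
translate([1645, 112, 108]) cube([67, 22, 1501]);


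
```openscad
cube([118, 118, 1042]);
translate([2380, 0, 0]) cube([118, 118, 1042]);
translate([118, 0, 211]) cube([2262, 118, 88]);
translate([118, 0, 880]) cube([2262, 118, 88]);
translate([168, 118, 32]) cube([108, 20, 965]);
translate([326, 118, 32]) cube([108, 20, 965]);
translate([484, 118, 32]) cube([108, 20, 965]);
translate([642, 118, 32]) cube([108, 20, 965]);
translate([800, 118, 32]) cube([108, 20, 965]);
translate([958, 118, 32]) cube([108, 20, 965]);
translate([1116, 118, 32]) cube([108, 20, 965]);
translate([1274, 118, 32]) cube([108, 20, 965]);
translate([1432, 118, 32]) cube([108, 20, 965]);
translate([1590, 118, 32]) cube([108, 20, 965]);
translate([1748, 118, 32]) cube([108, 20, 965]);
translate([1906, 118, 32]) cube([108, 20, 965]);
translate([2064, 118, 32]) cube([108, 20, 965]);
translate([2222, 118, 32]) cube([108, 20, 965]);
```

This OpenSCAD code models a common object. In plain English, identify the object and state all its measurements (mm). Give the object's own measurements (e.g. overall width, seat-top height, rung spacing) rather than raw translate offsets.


A fence section. Two 118×118 mm posts, 1042 mm tall, stand on the floor with a clear span of 2262 mm between their inner faces. Two horizontal rails of 118×88 mm section span the gap between the posts with their undersides at z = 211 mm and z = 880 mm, flush with the posts' −y face. 14 pickets, each 108 mm wide, 20 mm thick and 965 mm tall, are fixed to the +y face of the rails with their bottoms at z = 32 mm, spaced across the span with a 50 mm gap after the −x post and between neighbouring pickets and before the +x post.


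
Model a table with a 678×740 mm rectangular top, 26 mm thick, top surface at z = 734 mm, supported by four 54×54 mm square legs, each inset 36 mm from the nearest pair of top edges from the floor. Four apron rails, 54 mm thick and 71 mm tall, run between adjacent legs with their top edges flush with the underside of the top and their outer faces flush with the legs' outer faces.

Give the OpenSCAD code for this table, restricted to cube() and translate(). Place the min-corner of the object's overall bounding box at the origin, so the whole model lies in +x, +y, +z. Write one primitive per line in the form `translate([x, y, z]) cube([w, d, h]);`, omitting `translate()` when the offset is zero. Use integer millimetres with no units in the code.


translate([0, 0, 708]) cube([678, 740, 26]);
translate([36, 36, 0]) cube([54, 54, 708]);
translate([588, 36, 0]) cube([54, 54, 708]);
translate([36, 650, 0]) cube([54, 54, 708]);
translate([588, 650, 0]) cube([54, 54, 708]);
translate([90, 36, 637]) cube([498, 54, 71]);
translate([90, 650, 637]) cube([498, 54, 71]);
translate([36, 90, 637]) cube([54, 560, 71]);
translate([588, 90, 637]) cube([54, 560, 71]);


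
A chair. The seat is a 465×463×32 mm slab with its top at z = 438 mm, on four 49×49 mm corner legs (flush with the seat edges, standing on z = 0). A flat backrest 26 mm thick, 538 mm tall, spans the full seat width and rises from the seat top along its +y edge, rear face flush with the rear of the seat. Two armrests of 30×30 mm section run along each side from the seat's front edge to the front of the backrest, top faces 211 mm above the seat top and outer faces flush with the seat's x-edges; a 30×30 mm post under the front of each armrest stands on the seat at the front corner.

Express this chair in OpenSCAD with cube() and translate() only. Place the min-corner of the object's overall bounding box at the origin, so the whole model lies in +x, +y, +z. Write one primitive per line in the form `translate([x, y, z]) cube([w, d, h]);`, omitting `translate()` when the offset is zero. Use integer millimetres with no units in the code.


translate([0, 0, 406]) cube([465, 463, 32]);
cube([49, 49, 406]);
translate([416, 0, 0]) cube([49, 49, 406]);
translate([0, 414, 0]) cube([49, 49, 406]);
translate([416, 414, 0]) cube([49, 49, 406]);
translate([0, 437, 438]) cube([465, 26, 538]);
translate([0, 0, 619]) cube([30, 437, 30]);
translate([435, 0, 619]) cube([30, 437, 30]);
translate([0, 0, 438]) cube([30, 30, 181]);
translate([435, 0, 438]) cube([30, 30, 181]);


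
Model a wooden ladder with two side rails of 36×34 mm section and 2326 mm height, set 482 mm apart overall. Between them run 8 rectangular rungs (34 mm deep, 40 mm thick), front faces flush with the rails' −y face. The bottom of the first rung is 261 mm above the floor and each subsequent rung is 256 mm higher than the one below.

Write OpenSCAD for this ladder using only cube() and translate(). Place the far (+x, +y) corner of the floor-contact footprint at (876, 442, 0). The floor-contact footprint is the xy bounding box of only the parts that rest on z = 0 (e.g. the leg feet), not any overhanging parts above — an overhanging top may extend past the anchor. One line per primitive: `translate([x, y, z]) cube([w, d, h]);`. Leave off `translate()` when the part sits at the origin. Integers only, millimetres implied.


translate([394, 408, 0]) cube([36, 34, 2326]);
translate([840, 408, 0]) cube([36, 34, 2326]);
translate([430, 408, 261]) cube([410, 34, 40]);
translate([430, 408, 517]) cube([410, 34, 40]);
translate([430, 408, 773]) cube([410, 34, 40]);
translate([430, 408, 1029]) cube([410, 34, 40]);
translate([430, 408, 1285]) cube([410, 34, 40]);
translate([430, 408, 1541]) cube([410, 34, 40]);
translate([430, 408, 1797]) cube([410, 34, 40]);
translate([430, 408, 2053]) cube([410, 34, 40]);


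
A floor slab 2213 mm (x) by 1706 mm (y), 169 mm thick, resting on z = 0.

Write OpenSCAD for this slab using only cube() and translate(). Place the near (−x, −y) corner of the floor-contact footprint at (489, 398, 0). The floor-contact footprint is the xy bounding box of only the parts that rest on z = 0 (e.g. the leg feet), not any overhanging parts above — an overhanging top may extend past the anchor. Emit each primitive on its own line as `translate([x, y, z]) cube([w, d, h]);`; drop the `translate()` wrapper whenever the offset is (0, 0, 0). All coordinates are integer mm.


translate([489, 398, 0]) cube([2213, 1706, 169]);


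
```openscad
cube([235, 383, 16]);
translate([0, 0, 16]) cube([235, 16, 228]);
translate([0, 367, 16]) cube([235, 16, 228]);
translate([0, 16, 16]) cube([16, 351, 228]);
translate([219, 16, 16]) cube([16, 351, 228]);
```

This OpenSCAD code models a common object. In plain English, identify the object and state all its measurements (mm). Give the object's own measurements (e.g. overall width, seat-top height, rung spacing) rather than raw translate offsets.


An open-topped rectangular box: outside dimensions 235×383×244 mm, with a uniform wall and base thickness of 16 mm. The base is a full 235×383 slab on the floor; four walls sit on top of the base. The front and back walls (the −y and +y sides) span the full width; the two side walls fit between them.


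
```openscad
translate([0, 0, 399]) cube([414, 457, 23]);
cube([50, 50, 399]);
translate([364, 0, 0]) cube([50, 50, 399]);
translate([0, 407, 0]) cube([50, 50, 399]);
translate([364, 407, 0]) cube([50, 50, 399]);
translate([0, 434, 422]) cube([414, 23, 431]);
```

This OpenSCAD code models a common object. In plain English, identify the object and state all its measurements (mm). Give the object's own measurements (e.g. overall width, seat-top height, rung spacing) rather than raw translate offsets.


A chair. The seat is a 414×457×23 mm slab with its top at z = 422 mm, on four 50×50 mm corner legs (flush with the seat edges, standing on z = 0). A flat backrest 23 mm thick, 431 mm tall, spans the full seat width and rises from the seat top along its +y edge, rear face flush with the rear of the seat.


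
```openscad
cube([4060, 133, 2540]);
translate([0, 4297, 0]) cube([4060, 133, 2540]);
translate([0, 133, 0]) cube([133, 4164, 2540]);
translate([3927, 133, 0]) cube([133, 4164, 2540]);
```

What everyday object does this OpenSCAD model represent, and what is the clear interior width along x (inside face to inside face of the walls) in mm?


A house (or room) frame. The interior width is 3794 mm.

Four 2540 mm walls enclosing a rectangle with no floor or roof — a room or house frame. Outside width is 4060 mm and wall thickness is 133 mm, so the interior width is 4060 − 2 × 133 = 3794 mm.


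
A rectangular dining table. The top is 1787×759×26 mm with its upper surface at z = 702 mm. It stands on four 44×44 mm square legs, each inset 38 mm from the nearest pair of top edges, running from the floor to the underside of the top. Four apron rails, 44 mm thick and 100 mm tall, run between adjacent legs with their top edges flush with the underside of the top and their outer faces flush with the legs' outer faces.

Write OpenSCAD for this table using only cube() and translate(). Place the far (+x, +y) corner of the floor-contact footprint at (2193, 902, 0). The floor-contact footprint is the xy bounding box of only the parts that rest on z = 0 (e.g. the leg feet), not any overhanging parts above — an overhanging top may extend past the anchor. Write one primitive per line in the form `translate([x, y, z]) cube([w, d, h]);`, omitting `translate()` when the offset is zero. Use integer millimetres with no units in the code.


translate([444, 181, 676]) cube([1787, 759, 26]);
translate([482, 219, 0]) cube([44, 44, 676]);
translate([2149, 219, 0]) cube([44, 44, 676]);
translate([482, 858, 0]) cube([44, 44, 676]);
translate([2149, 858, 0]) cube([44, 44, 676]);
translate([526, 219, 576]) cube([1623, 44, 100]);
translate([526, 858, 576]) cube([1623, 44, 100]);
translate([482, 263, 576]) cube([44, 595, 100]);
translate([2149, 263, 576]) cube([44, 595, 100]);


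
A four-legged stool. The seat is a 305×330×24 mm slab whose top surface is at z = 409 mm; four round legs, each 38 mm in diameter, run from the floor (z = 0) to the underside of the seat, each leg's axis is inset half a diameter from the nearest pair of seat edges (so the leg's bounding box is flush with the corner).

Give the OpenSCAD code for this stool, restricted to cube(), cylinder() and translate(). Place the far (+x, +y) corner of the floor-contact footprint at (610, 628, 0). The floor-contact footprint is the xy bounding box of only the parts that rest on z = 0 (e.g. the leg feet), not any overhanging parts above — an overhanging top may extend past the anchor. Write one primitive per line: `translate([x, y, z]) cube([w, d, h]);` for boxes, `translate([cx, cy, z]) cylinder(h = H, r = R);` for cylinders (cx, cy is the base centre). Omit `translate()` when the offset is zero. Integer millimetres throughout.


translate([305, 298, 385]) cube([305, 330, 24]);
translate([324, 317, 0]) cylinder(h = 385, r = 19);
translate([591, 317, 0]) cylinder(h = 385, r = 19);
translate([324, 609, 0]) cylinder(h = 385, r = 19);
translate([591, 609, 0]) cylinder(h = 385, r = 19);


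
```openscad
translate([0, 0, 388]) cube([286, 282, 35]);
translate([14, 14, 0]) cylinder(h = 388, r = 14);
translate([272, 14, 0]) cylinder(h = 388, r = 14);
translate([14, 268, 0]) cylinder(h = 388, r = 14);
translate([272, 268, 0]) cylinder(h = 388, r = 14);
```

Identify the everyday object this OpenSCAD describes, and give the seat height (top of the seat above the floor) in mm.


A stool. The seat height is 423 mm.

A 286×282×35 slab at z = 388 on four corner cylinders — a stool. The seat top is 388 + 35 = 423 mm.


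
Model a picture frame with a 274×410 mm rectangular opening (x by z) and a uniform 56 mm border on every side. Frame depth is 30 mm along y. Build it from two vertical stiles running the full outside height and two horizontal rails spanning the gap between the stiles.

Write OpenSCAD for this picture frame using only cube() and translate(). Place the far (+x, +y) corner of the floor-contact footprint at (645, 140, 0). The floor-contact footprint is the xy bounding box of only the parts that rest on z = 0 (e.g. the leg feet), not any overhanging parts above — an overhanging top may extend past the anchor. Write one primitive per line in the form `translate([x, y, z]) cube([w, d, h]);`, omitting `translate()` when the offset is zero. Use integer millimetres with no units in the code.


translate([259, 110, 0]) cube([56, 30, 522]);
translate([589, 110, 0]) cube([56, 30, 522]);
translate([315, 110, 0]) cube([274, 30, 56]);
translate([315, 110, 466]) cube([274, 30, 56]);


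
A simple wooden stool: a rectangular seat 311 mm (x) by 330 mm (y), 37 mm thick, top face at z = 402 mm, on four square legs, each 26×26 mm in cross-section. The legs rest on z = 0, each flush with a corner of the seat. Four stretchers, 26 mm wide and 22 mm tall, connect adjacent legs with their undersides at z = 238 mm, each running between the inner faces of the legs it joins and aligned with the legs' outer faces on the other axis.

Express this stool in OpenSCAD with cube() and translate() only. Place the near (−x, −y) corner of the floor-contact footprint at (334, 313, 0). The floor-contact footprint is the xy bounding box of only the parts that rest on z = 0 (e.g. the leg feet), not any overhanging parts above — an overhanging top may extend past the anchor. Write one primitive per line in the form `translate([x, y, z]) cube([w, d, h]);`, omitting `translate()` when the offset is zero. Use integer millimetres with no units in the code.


translate([334, 313, 365]) cube([311, 330, 37]);
translate([334, 313, 0]) cube([26, 26, 365]);
translate([619, 313, 0]) cube([26, 26, 365]);
translate([334, 617, 0]) cube([26, 26, 365]);
translate([619, 617, 0]) cube([26, 26, 365]);
translate([360, 313, 238]) cube([259, 26, 22]);
translate([360, 617, 238]) cube([259, 26, 22]);
translate([334, 339, 238]) cube([26, 278, 22]);
translate([619, 339, 238]) cube([26, 278, 22]);


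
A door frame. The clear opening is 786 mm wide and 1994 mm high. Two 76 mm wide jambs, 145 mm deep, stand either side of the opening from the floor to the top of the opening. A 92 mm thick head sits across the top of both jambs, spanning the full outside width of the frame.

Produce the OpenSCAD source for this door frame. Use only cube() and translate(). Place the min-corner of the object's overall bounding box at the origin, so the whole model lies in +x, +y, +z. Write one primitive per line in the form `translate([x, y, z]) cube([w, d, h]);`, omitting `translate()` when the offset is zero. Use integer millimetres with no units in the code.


cube([76, 145, 1994]);
translate([862, 0, 0]) cube([76, 145, 1994]);
translate([0, 0, 1994]) cube([938, 145, 92]);


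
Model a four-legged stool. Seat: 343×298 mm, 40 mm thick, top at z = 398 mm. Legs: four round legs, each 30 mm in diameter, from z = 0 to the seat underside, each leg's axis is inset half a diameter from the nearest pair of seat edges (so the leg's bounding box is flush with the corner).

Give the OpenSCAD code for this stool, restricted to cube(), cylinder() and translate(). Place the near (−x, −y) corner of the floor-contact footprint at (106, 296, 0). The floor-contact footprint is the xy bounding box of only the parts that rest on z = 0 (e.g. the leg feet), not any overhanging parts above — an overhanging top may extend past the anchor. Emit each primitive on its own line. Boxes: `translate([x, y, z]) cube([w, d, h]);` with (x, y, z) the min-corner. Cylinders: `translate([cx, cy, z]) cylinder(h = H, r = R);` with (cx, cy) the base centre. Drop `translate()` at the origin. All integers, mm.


translate([106, 296, 358]) cube([343, 298, 40]);
translate([121, 311, 0]) cylinder(h = 358, r = 15);
translate([434, 311, 0]) cylinder(h = 358, r = 15);
translate([121, 579, 0]) cylinder(h = 358, r = 15);
translate([434, 579, 0]) cylinder(h = 358, r = 15);


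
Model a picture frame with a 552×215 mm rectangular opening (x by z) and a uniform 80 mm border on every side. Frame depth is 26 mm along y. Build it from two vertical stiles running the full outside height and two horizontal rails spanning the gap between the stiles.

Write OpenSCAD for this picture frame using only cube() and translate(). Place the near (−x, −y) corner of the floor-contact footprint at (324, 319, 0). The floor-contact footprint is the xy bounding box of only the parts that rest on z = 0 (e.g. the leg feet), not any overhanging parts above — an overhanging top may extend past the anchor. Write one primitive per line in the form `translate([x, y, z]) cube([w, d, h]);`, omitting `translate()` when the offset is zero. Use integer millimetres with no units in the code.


translate([324, 319, 0]) cube([80, 26, 375]);
translate([956, 319, 0]) cube([80, 26, 375]);
translate([404, 319, 0]) cube([552, 26, 80]);
translate([404, 319, 295]) cube([552, 26, 80]);


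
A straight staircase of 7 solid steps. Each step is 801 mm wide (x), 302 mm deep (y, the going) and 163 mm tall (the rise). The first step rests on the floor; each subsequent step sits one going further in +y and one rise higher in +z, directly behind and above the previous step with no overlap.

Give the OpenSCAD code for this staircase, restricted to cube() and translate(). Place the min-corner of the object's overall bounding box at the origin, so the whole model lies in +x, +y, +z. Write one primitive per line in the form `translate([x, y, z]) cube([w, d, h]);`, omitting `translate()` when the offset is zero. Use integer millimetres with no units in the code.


cube([801, 302, 163]);
translate([0, 302, 163]) cube([801, 302, 163]);
translate([0, 604, 326]) cube([801, 302, 163]);
translate([0, 906, 489]) cube([801, 302, 163]);
translate([0, 1208, 652]) cube([801, 302, 163]);
translate([0, 1510, 815]) cube([801, 302, 163]);
translate([0, 1812, 978]) cube([801, 302, 163]);


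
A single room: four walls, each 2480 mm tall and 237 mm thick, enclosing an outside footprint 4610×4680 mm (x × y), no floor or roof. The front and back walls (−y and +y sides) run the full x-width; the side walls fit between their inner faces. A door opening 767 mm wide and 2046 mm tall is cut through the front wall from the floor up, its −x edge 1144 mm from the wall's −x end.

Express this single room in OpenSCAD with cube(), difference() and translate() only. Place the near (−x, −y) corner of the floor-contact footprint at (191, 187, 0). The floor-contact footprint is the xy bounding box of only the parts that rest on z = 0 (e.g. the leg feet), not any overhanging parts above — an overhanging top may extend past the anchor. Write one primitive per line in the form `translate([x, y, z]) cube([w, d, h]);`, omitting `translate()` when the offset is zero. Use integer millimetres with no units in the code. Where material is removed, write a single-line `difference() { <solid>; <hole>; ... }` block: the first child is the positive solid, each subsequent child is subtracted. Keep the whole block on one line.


difference() { translate([191, 187, 0]) cube([4610, 237, 2480]); translate([1335, 187, 0]) cube([767, 237, 2046]); }
translate([191, 4630, 0]) cube([4610, 237, 2480]);
translate([191, 424, 0]) cube([237, 4206, 2480]);
translate([4564, 424, 0]) cube([237, 4206, 2480]);


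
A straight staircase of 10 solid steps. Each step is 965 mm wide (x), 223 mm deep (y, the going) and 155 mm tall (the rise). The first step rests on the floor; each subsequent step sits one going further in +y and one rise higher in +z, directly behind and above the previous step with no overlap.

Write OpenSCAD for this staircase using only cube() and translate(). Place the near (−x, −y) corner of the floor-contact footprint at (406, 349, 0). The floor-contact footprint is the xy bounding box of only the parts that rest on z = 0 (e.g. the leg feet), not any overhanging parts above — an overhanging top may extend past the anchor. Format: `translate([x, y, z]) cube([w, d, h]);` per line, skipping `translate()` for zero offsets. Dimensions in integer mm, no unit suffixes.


translate([406, 349, 0]) cube([965, 223, 155]);
translate([406, 572, 155]) cube([965, 223, 155]);
translate([406, 795, 310]) cube([965, 223, 155]);
translate([406, 1018, 465]) cube([965, 223, 155]);
translate([406, 1241, 620]) cube([965, 223, 155]);
translate([406, 1464, 775]) cube([965, 223, 155]);
translate([406, 1687, 930]) cube([965, 223, 155]);
translate([406, 1910, 1085]) cube([965, 223, 155]);
translate([406, 2133, 1240]) cube([965, 223, 155]);
translate([406, 2356, 1395]) cube([965, 223, 155]);


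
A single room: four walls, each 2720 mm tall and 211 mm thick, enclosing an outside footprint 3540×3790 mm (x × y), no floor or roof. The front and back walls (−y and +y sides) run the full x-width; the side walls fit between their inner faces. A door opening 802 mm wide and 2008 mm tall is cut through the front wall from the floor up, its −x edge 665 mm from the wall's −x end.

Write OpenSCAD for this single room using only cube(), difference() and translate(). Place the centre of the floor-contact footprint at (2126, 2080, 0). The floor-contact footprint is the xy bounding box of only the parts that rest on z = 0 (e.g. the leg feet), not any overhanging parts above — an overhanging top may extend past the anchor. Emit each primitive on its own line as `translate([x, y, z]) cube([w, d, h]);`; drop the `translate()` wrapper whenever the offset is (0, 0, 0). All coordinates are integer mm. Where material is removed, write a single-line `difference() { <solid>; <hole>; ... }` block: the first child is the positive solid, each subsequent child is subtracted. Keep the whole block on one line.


difference() { translate([356, 185, 0]) cube([3540, 211, 2720]); translate([1021, 185, 0]) cube([802, 211, 2008]); }
translate([356, 3764, 0]) cube([3540, 211, 2720]);
translate([356, 396, 0]) cube([211, 3368, 2720]);
translate([3685, 396, 0]) cube([211, 3368, 2720]);


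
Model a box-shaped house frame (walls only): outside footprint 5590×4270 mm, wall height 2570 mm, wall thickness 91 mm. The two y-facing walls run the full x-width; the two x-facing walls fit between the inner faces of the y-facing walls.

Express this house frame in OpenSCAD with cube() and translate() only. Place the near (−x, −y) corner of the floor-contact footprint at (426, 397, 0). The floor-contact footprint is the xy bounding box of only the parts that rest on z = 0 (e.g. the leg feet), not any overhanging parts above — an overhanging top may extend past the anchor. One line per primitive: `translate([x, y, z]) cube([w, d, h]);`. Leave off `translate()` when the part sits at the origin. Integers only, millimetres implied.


translate([426, 397, 0]) cube([5590, 91, 2570]);
translate([426, 4576, 0]) cube([5590, 91, 2570]);
translate([426, 488, 0]) cube([91, 4088, 2570]);
translate([5925, 488, 0]) cube([91, 4088, 2570]);


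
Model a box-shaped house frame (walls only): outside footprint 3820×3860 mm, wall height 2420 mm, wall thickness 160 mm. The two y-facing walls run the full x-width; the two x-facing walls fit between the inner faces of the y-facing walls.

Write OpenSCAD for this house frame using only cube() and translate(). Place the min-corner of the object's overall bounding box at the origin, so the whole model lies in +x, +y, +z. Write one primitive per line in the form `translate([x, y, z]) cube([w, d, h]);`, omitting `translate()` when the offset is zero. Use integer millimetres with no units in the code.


cube([3820, 160, 2420]);
translate([0, 3700, 0]) cube([3820, 160, 2420]);
translate([0, 160, 0]) cube([160, 3540, 2420]);
translate([3660, 160, 0]) cube([160, 3540, 2420]);


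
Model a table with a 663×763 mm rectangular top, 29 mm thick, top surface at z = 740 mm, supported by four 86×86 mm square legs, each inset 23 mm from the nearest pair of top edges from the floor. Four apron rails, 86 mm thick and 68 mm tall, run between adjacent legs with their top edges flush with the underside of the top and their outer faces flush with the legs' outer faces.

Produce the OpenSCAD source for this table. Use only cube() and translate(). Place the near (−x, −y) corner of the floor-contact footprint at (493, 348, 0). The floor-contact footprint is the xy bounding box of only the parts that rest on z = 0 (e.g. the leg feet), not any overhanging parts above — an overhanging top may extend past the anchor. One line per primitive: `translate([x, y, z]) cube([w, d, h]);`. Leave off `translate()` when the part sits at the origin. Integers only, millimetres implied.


translate([470, 325, 711]) cube([663, 763, 29]);
translate([493, 348, 0]) cube([86, 86, 711]);
translate([1024, 348, 0]) cube([86, 86, 711]);
translate([493, 979, 0]) cube([86, 86, 711]);
translate([1024, 979, 0]) cube([86, 86, 711]);
translate([579, 348, 643]) cube([445, 86, 68]);
translate([579, 979, 643]) cube([445, 86, 68]);
translate([493, 434, 643]) cube([86, 545, 68]);
translate([1024, 434, 643]) cube([86, 545, 68]);


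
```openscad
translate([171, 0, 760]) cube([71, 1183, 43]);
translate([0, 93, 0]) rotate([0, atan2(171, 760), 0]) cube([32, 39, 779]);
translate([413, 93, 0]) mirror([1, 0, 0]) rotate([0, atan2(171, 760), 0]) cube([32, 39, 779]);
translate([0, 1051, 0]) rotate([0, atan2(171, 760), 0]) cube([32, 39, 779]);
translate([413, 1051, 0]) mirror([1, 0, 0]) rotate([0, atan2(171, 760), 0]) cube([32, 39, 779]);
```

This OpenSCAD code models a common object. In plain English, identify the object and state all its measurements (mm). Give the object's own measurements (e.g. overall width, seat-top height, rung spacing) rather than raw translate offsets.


A sawhorse. A 71×1183×43 mm beam (x, y, z) sits on two A-frame leg pairs. Each pair is two raked legs of 32×39 mm section (39 mm along y) splaying symmetrically in x. Each leg rises 760 mm vertically over 171 mm of horizontal reach and is 779 mm long along its own axis. Every leg's outer bottom edge rests on the floor and its outer top edge meets a bottom edge of the beam — the left legs (tilting toward +x) meet the beam's −x bottom edge, the right legs (their mirror images, tilting toward −x) meet its +x bottom edge — so the leg tops tuck under the beam, the beam's underside is 760 mm above the floor, and the feet are 413 mm apart outside-to-outside with the beam centred between them. The two leg pairs are set in 93 mm from either end of the beam.
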